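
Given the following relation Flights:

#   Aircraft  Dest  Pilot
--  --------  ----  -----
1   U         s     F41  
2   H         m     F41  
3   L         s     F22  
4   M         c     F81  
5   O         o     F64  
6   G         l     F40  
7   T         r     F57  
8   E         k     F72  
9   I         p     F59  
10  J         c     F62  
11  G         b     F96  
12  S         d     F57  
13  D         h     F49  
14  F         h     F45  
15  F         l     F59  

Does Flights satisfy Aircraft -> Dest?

No

Aircraft=U: row 1 → Dest = s ✓
Aircraft=H: row 2 → Dest = m ✓
Aircraft=L: row 3 → Dest = s ✓
Aircraft=M: row 4 → Dest = c ✓
Aircraft=O: row 5 → Dest = o ✓
Aircraft=G: rows 6, 11 → Dest takes values {l, b} — violation
Aircraft=T: row 7 → Dest = r ✓
Aircraft=E: row 8 → Dest = k ✓
Aircraft=I: row 9 → Dest = p ✓
Aircraft=J: row 10 → Dest = c ✓
Aircraft=S: row 12 → Dest = d ✓
Aircraft=D: row 13 → Dest = h ✓
Aircraft=F: rows 14, 15 → Dest takes values {h, l} — violation
Two rows agree on Aircraft but differ on Dest, so Aircraft -> Dest does not hold.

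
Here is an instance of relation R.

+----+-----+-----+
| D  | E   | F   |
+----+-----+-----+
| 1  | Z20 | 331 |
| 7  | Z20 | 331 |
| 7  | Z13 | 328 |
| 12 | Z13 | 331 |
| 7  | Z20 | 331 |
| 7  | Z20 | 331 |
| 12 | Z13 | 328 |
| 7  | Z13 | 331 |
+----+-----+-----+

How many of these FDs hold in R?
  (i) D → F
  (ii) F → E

0

(i) D → F: D=7: 5 rows → F takes values {331, 328} — violation; D=12: 2 rows → F takes values {331, 328} — violation — fails.
(ii) F → E: F=331: 6 rows → E takes values {Z20, Z13} — violation — fails.
None of the 2 dependencies hold.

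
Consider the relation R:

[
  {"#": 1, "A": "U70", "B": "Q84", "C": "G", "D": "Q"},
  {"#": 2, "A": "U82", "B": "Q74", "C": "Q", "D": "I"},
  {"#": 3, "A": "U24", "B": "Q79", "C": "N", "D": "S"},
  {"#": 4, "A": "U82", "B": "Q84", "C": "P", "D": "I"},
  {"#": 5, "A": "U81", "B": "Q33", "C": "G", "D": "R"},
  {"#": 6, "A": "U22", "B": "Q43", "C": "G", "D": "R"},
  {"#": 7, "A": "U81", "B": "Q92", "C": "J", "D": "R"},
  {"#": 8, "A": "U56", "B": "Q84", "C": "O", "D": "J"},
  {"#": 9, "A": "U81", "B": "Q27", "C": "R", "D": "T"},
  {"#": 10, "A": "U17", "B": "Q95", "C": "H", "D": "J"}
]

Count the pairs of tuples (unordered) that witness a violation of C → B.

C=G: violating pairs (1,5), (1,6), (5,6) — 3 pairs.

3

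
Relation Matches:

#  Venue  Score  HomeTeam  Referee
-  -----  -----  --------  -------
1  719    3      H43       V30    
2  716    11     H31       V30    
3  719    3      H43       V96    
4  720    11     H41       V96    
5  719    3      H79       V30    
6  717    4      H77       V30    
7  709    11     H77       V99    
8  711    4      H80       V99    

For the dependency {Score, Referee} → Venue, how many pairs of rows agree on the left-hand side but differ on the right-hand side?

0

(Score=3, Referee=V30): all 2 rows agree on Venue — 0 pairs.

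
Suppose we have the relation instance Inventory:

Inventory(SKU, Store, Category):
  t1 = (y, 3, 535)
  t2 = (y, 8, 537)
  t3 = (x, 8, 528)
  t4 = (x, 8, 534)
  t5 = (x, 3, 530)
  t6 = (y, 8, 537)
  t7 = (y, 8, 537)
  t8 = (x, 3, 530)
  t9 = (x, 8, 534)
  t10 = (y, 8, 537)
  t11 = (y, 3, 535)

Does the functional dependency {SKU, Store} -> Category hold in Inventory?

(SKU=y, Store=3): rows 1, 11 → Category = 535, 535 ✓
(SKU=y, Store=8): rows 2, 6, 7, 10 → Category = 537, 537, 537, 537 ✓
(SKU=x, Store=8): rows 3, 4, 9 → Category takes values {528, 534} — violation
(SKU=x, Store=3): rows 5, 8 → Category = 530, 530 ✓
Two rows agree on {SKU, Store} but differ on Category, so {SKU, Store} -> Category does not hold.

No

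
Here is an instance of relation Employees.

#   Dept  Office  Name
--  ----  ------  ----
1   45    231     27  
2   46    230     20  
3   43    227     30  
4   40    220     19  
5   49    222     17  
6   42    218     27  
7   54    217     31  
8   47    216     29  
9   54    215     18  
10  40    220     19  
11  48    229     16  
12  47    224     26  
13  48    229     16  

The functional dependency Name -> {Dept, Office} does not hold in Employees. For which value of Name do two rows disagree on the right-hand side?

27

Name=27: rows 1, 6 → {Dept,Office} takes values {(45, 231), (42, 218)} — violation
Name=20: row 2 → {Dept,Office} = (46, 230) ✓
Name=30: row 3 → {Dept,Office} = (43, 227) ✓
Name=19: rows 4, 10 → {Dept,Office} = (40, 220), (40, 220) ✓
Name=17: row 5 → {Dept,Office} = (49, 222) ✓
Name=31: row 7 → {Dept,Office} = (54, 217) ✓
Name=29: row 8 → {Dept,Office} = (47, 216) ✓
Name=18: row 9 → {Dept,Office} = (54, 215) ✓
Name=16: rows 11, 13 → {Dept,Office} = (48, 229), (48, 229) ✓
Name=26: row 12 → {Dept,Office} = (47, 224) ✓
The only Name value with inconsistent RHS is Name=27.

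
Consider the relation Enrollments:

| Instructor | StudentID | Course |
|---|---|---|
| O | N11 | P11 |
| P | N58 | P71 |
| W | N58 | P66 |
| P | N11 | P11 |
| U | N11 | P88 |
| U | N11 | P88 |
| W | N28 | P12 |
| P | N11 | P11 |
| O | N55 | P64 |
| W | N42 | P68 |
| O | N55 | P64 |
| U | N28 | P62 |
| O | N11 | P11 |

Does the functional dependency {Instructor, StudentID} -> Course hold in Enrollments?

Yes

(Instructor=O, StudentID=N11): 2 rows → Course = P11, P11 ✓
(Instructor=P, StudentID=N58): 1 row → Course = P71 ✓
(Instructor=W, StudentID=N58): 1 row → Course = P66 ✓
(Instructor=P, StudentID=N11): 2 rows → Course = P11, P11 ✓
(Instructor=U, StudentID=N11): 2 rows → Course = P88, P88 ✓
(Instructor=W, StudentID=N28): 1 row → Course = P12 ✓
(Instructor=O, StudentID=N55): 2 rows → Course = P64, P64 ✓
(Instructor=W, StudentID=N42): 1 row → Course = P68 ✓
(Instructor=U, StudentID=N28): 1 row → Course = P62 ✓
Every {Instructor, StudentID} value is associated with a single Course value, so {Instructor, StudentID} -> Course holds.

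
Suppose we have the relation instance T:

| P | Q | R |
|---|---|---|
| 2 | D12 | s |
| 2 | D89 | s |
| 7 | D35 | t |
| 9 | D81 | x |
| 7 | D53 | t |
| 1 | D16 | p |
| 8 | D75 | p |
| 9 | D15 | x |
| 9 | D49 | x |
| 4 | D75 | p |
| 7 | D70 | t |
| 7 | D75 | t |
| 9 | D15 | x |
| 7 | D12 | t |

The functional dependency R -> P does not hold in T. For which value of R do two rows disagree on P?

p

R=s: 2 rows → P = 2, 2 ✓
R=t: 5 rows → P = 7, 7, 7, 7, 7 ✓
R=x: 4 rows → P = 9, 9, 9, 9 ✓
R=p: 3 rows → P takes values {1, 8, 4} — violation
The only R value with inconsistent P is R=p.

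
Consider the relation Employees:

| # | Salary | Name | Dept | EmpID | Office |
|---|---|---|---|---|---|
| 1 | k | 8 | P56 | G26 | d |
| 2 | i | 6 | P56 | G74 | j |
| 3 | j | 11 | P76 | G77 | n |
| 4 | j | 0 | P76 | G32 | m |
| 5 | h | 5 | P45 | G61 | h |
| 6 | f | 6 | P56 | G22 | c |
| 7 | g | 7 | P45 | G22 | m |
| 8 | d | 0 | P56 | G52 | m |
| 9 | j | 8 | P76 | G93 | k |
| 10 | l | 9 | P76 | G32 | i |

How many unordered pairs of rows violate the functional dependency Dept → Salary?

10

Dept=P56: violating pairs (1,2), (1,6), (1,8), (2,6), (2,8), (6,8) — 6 pairs.
Dept=P76: violating pairs (3,10), (4,10), (9,10) — 3 pairs.
Dept=P45: violating pairs (5,7) — 1 pair.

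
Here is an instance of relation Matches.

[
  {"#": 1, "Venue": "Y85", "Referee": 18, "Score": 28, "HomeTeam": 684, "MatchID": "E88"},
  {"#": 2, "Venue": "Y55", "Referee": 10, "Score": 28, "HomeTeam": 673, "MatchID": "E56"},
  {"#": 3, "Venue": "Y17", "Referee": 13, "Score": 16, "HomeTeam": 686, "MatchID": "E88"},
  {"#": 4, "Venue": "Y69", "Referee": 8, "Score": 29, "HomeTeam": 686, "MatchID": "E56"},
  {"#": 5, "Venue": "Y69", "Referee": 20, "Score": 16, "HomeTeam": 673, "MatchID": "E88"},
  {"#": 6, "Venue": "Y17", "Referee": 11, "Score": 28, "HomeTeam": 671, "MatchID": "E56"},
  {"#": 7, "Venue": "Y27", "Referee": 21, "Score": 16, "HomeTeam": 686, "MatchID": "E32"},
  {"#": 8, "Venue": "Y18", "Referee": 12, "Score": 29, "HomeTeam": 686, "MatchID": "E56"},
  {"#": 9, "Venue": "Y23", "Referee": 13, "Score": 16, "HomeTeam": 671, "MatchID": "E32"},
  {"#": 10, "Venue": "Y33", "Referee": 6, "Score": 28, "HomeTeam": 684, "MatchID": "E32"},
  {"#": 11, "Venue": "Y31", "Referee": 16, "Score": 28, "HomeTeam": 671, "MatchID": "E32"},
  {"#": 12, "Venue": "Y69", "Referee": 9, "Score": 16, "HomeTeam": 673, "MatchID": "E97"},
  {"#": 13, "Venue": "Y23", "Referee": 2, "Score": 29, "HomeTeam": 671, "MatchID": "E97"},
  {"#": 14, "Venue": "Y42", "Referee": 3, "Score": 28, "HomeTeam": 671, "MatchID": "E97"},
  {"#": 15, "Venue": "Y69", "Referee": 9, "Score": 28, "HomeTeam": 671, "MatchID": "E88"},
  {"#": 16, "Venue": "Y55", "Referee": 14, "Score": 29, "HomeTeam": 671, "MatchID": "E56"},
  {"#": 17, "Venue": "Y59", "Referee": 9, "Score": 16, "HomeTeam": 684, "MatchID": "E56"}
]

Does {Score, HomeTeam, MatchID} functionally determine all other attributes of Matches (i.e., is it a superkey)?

Rows 4 and 8 have the same {Score, HomeTeam, MatchID} value (Score=29, HomeTeam=686, MatchID=E56) but are distinct tuples, so {Score, HomeTeam, MatchID} does not determine every attribute — not a superkey.

No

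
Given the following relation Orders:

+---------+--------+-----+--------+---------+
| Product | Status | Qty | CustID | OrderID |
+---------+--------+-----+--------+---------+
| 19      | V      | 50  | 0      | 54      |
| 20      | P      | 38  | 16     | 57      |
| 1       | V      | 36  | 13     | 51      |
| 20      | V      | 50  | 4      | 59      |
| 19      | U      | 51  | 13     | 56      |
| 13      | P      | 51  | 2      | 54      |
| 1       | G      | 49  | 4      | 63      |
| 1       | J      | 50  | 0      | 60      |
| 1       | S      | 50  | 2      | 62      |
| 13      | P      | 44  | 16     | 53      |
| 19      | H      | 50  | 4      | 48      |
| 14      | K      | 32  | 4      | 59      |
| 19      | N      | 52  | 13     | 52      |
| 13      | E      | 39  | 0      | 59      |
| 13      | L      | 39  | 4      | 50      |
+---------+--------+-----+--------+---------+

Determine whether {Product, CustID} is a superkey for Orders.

Two distinct rows share (Product=19, CustID=13), so {Product, CustID} does not determine every attribute — not a superkey.

No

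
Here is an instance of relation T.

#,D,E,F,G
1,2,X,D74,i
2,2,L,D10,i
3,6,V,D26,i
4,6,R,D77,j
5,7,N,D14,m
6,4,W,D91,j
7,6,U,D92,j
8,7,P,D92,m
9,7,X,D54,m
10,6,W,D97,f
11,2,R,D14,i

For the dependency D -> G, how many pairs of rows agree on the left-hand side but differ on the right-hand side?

D=2: all 3 rows agree on G — 0 pairs.
D=6: violating pairs (3,4), (3,7), (3,10), (4,10), (7,10) — 5 pairs.
D=7: all 3 rows agree on G — 0 pairs.

5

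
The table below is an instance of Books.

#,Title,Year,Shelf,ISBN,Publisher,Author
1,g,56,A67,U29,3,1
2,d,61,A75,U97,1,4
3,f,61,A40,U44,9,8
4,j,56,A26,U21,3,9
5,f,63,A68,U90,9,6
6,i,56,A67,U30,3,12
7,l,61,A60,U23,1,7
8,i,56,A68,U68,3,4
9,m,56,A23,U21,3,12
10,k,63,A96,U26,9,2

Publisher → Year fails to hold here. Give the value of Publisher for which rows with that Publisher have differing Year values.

Publisher=3: rows 1, 4, 6, 8, 9 → Year = 56, 56, 56, 56, 56 ✓
Publisher=1: rows 2, 7 → Year = 61, 61 ✓
Publisher=9: rows 3, 5, 10 → Year takes values {61, 63} — violation
The only Publisher value with inconsistent Year is Publisher=9.

9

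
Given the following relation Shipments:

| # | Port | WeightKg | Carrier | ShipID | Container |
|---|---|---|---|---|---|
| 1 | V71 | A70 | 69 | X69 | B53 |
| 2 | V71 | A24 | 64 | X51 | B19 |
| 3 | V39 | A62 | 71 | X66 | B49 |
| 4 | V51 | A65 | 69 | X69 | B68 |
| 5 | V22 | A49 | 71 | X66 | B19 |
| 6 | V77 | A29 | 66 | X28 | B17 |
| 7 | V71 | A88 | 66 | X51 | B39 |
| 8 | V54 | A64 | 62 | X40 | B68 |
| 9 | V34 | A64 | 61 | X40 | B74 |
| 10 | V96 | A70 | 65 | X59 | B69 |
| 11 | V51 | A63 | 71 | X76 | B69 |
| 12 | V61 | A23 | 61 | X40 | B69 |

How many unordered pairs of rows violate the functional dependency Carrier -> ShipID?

3

Carrier=69: all 2 rows agree on ShipID — 0 pairs.
Carrier=71: violating pairs (3,11), (5,11) — 2 pairs.
Carrier=66: violating pairs (6,7) — 1 pair.
Carrier=61: all 2 rows agree on ShipID — 0 pairs.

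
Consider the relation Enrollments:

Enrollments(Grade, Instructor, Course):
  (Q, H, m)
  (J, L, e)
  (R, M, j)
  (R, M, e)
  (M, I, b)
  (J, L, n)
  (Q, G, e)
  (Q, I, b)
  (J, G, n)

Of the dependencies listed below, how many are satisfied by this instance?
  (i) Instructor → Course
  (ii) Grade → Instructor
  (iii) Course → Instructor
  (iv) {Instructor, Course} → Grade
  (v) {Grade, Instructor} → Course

0

(i) Instructor → Course: Instructor=L: 2 rows → Course takes values {e, n} — violation; Instructor=M: 2 rows → Course takes values {j, e} — violation; Instructor=G: 2 rows → Course takes values {e, n} — violation — fails.
(ii) Grade → Instructor: Grade=Q: 3 rows → Instructor takes values {H, G, I} — violation; Grade=J: 3 rows → Instructor takes values {L, G} — violation — fails.
(iii) Course → Instructor: Course=e: 3 rows → Instructor takes values {L, M, G} — violation; Course=n: 2 rows → Instructor takes values {L, G} — violation — fails.
(iv) {Instructor, Course} → Grade: (Instructor=I, Course=b): 2 rows → Grade takes values {M, Q} — violation — fails.
(v) {Grade, Instructor} → Course: (Grade=J, Instructor=L): 2 rows → Course takes values {e, n} — violation; (Grade=R, Instructor=M): 2 rows → Course takes values {j, e} — violation — fails.
None of the 5 dependencies hold.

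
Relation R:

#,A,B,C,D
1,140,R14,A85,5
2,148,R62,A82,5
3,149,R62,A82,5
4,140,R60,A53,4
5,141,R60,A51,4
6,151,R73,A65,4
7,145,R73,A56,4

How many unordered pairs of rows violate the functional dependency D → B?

D=5: violating pairs (1,2), (1,3) — 2 pairs.
D=4: violating pairs (4,6), (4,7), (5,6), (5,7) — 4 pairs.

6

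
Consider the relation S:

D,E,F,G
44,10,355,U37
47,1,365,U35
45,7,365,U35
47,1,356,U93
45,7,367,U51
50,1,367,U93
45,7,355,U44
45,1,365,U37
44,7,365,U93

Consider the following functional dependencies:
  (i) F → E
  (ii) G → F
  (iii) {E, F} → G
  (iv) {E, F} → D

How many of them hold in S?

(i) F → E: F=355: 2 rows → E takes values {10, 7} — violation; F=365: 4 rows → E takes values {1, 7} — violation; F=367: 2 rows → E takes values {7, 1} — violation — fails.
(ii) G → F: G=U37: 2 rows → F takes values {355, 365} — violation; G=U93: 3 rows → F takes values {356, 367, 365} — violation — fails.
(iii) {E, F} → G: (E=1, F=365): 2 rows → G takes values {U35, U37} — violation; (E=7, F=365): 2 rows → G takes values {U35, U93} — violation — fails.
(iv) {E, F} → D: (E=1, F=365): 2 rows → D takes values {47, 45} — violation; (E=7, F=365): 2 rows → D takes values {45, 44} — violation — fails.
None of the 4 dependencies hold.

0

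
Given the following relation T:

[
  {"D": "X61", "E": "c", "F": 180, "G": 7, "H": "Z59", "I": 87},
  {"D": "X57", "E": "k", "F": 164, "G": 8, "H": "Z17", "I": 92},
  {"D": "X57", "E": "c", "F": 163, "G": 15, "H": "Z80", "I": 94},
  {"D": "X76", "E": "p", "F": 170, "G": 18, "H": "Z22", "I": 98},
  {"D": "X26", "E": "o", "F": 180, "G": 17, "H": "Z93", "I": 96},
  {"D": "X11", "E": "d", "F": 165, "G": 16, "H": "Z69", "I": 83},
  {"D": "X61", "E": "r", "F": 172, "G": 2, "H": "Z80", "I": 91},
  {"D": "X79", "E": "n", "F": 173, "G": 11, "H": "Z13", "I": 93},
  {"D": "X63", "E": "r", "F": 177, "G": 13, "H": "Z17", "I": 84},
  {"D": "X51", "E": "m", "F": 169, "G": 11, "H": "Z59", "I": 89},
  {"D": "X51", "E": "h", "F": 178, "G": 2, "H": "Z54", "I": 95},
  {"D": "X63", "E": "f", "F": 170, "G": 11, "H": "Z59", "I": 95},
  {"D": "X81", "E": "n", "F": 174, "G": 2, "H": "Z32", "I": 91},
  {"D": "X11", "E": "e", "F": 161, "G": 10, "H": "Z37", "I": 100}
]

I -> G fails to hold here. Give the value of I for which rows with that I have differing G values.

95

I=87: 1 row → G = 7 ✓
I=92: 1 row → G = 8 ✓
I=94: 1 row → G = 15 ✓
I=98: 1 row → G = 18 ✓
I=96: 1 row → G = 17 ✓
I=83: 1 row → G = 16 ✓
I=91: 2 rows → G = 2, 2 ✓
I=93: 1 row → G = 11 ✓
I=84: 1 row → G = 13 ✓
I=89: 1 row → G = 11 ✓
I=95: 2 rows → G takes values {2, 11} — violation
I=100: 1 row → G = 10 ✓
The only I value with inconsistent G is I=95.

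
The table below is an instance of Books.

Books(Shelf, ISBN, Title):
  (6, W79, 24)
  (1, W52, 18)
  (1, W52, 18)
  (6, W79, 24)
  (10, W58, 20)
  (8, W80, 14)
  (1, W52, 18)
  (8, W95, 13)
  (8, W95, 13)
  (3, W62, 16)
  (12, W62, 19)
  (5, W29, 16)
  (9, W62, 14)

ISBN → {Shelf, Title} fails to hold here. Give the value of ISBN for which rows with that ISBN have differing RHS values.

W62

ISBN=W79: 2 rows → {Shelf,Title} = (6, 24), (6, 24) ✓
ISBN=W52: 3 rows → {Shelf,Title} = (1, 18), (1, 18), (1, 18) ✓
ISBN=W58: 1 row → {Shelf,Title} = (10, 20) ✓
ISBN=W80: 1 row → {Shelf,Title} = (8, 14) ✓
ISBN=W95: 2 rows → {Shelf,Title} = (8, 13), (8, 13) ✓
ISBN=W62: 3 rows → {Shelf,Title} takes values {(3, 16), (12, 19), (9, 14)} — violation
ISBN=W29: 1 row → {Shelf,Title} = (5, 16) ✓
The only ISBN value with inconsistent RHS is ISBN=W62.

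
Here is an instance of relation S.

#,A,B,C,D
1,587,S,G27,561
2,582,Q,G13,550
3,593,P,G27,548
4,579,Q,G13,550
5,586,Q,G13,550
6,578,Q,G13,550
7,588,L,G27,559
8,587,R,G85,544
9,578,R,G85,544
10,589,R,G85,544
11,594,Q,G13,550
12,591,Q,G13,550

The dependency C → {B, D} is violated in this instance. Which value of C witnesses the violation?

G27

C=G27: rows 1, 3, 7 → {B,D} takes values {(S, 561), (P, 548), (L, 559)} — violation
C=G13: rows 2, 4, 5, 6, 11, 12 → {B,D} = (Q, 550), (Q, 550), (Q, 550), (Q, 550), (Q, 550), (Q, 550) ✓
C=G85: rows 8, 9, 10 → {B,D} = (R, 544), (R, 544), (R, 544) ✓
The only C value with inconsistent RHS is C=G27.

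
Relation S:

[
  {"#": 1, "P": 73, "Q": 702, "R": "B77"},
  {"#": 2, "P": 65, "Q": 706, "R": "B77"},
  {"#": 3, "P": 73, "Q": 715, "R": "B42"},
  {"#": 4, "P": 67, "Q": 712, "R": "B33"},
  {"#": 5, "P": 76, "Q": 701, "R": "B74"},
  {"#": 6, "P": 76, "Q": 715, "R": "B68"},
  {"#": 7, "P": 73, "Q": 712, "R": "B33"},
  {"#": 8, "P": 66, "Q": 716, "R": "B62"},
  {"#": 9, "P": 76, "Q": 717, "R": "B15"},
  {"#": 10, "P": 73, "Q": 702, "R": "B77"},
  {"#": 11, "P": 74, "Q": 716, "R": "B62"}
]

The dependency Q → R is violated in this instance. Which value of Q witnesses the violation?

715

Q=702: rows 1, 10 → R = B77, B77 ✓
Q=706: row 2 → R = B77 ✓
Q=715: rows 3, 6 → R takes values {B42, B68} — violation
Q=712: rows 4, 7 → R = B33, B33 ✓
Q=701: row 5 → R = B74 ✓
Q=716: rows 8, 11 → R = B62, B62 ✓
Q=717: row 9 → R = B15 ✓
The only Q value with inconsistent R is Q=715.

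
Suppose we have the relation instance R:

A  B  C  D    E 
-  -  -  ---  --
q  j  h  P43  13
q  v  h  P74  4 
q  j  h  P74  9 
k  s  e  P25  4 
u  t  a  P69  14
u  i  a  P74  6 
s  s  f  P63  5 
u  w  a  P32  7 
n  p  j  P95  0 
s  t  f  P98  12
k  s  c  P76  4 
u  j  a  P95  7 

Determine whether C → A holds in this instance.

C=h: 3 rows → A = q, q, q ✓
C=e: 1 row → A = k ✓
C=a: 4 rows → A = u, u, u, u ✓
C=f: 2 rows → A = s, s ✓
C=j: 1 row → A = n ✓
C=c: 1 row → A = k ✓
Every C value is associated with a single A value, so C → A holds.

Yes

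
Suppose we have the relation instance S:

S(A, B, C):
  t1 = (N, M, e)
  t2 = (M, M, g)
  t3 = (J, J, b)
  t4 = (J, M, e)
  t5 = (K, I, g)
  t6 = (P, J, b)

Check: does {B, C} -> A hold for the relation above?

(B=M, C=e): rows 1, 4 → A takes values {N, J} — violation
(B=M, C=g): row 2 → A = M ✓
(B=J, C=b): rows 3, 6 → A takes values {J, P} — violation
(B=I, C=g): row 5 → A = K ✓
Two rows agree on {B, C} but differ on A, so {B, C} -> A does not hold.

No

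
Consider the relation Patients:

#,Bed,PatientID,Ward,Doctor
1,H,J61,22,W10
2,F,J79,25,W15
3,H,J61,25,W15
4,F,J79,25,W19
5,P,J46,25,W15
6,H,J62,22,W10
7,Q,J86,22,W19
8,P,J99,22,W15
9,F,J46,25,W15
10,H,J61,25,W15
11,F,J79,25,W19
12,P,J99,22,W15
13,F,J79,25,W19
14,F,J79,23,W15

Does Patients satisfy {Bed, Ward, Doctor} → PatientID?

No

(Bed=H, Ward=22, Doctor=W10): rows 1, 6 → PatientID takes values {J61, J62} — violation
(Bed=F, Ward=25, Doctor=W15): rows 2, 9 → PatientID takes values {J79, J46} — violation
(Bed=H, Ward=25, Doctor=W15): rows 3, 10 → PatientID = J61, J61 ✓
(Bed=F, Ward=25, Doctor=W19): rows 4, 11, 13 → PatientID = J79, J79, J79 ✓
(Bed=P, Ward=25, Doctor=W15): row 5 → PatientID = J46 ✓
(Bed=Q, Ward=22, Doctor=W19): row 7 → PatientID = J86 ✓
(Bed=P, Ward=22, Doctor=W15): rows 8, 12 → PatientID = J99, J99 ✓
(Bed=F, Ward=23, Doctor=W15): row 14 → PatientID = J79 ✓
Two rows agree on {Bed, Ward, Doctor} but differ on PatientID, so {Bed, Ward, Doctor} → PatientID does not hold.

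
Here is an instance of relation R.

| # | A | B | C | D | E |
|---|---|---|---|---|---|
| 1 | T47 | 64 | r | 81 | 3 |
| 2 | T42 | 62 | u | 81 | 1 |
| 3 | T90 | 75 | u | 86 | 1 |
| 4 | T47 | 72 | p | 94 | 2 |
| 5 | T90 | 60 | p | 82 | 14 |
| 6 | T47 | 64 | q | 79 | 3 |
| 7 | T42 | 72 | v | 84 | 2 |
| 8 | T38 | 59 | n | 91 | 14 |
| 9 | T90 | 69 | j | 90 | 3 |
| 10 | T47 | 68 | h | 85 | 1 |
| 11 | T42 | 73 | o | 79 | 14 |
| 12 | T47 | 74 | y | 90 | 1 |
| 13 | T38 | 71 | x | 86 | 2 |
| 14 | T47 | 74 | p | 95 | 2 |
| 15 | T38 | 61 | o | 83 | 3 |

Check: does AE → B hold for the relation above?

No

(A=T47, E=3): rows 1, 6 → B = 64, 64 ✓
(A=T42, E=1): row 2 → B = 62 ✓
(A=T90, E=1): row 3 → B = 75 ✓
(A=T47, E=2): rows 4, 14 → B takes values {72, 74} — violation
(A=T90, E=14): row 5 → B = 60 ✓
(A=T42, E=2): row 7 → B = 72 ✓
(A=T38, E=14): row 8 → B = 59 ✓
(A=T90, E=3): row 9 → B = 69 ✓
(A=T47, E=1): rows 10, 12 → B takes values {68, 74} — violation
(A=T42, E=14): row 11 → B = 73 ✓
(A=T38, E=2): row 13 → B = 71 ✓
(A=T38, E=3): row 15 → B = 61 ✓
Two rows agree on AE but differ on B, so AE → B does not hold.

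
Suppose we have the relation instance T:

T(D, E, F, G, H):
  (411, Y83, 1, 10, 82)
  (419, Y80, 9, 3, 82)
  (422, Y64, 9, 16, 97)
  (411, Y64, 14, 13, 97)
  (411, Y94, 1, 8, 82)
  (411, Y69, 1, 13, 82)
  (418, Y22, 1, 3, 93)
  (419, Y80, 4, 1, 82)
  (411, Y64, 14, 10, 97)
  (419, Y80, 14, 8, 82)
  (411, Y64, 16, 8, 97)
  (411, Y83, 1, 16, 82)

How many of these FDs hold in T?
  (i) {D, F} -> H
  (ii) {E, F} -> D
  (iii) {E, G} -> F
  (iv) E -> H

(i) {D, F} -> H: every LHS value maps to a single RHS value — holds.
(ii) {E, F} -> D: every LHS value maps to a single RHS value — holds.
(iii) {E, G} -> F: every LHS value maps to a single RHS value — holds.
(iv) E -> H: every LHS value maps to a single RHS value — holds.
4 of the 4 dependencies hold.

4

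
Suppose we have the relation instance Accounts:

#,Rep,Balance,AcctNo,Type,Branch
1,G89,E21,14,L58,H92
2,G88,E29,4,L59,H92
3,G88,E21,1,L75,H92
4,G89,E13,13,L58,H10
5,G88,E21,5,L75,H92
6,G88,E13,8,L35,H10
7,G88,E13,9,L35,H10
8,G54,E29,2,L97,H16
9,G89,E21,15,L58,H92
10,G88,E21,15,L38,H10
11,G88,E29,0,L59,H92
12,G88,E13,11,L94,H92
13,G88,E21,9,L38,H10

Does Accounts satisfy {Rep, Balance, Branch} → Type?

(Rep=G89, Balance=E21, Branch=H92): rows 1, 9 → Type = L58, L58 ✓
(Rep=G88, Balance=E29, Branch=H92): rows 2, 11 → Type = L59, L59 ✓
(Rep=G88, Balance=E21, Branch=H92): rows 3, 5 → Type = L75, L75 ✓
(Rep=G89, Balance=E13, Branch=H10): row 4 → Type = L58 ✓
(Rep=G88, Balance=E13, Branch=H10): rows 6, 7 → Type = L35, L35 ✓
(Rep=G54, Balance=E29, Branch=H16): row 8 → Type = L97 ✓
(Rep=G88, Balance=E21, Branch=H10): rows 10, 13 → Type = L38, L38 ✓
(Rep=G88, Balance=E13, Branch=H92): row 12 → Type = L94 ✓
Every {Rep, Balance, Branch} value is associated with a single Type value, so {Rep, Balance, Branch} → Type holds.

Yes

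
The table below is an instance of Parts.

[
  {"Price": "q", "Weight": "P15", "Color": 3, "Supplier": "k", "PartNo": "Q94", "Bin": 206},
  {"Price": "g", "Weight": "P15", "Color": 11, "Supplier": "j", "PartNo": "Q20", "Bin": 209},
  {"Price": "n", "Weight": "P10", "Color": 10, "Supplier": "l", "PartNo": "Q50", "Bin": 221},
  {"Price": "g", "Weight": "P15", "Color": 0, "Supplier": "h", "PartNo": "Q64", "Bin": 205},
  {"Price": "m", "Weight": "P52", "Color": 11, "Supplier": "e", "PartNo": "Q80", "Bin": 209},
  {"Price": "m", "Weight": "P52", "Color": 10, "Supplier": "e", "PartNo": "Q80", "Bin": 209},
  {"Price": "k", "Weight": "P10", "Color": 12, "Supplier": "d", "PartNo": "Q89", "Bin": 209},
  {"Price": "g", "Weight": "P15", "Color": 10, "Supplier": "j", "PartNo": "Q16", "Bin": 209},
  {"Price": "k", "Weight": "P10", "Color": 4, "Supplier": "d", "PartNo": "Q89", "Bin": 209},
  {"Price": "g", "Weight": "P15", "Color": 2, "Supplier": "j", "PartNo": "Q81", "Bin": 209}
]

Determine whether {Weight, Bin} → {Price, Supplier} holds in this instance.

Yes

(Weight=P15, Bin=206): 1 row → {Price,Supplier} = (q, k) ✓
(Weight=P15, Bin=209): 3 rows → {Price,Supplier} = (g, j), (g, j), (g, j) ✓
(Weight=P10, Bin=221): 1 row → {Price,Supplier} = (n, l) ✓
(Weight=P15, Bin=205): 1 row → {Price,Supplier} = (g, h) ✓
(Weight=P52, Bin=209): 2 rows → {Price,Supplier} = (m, e), (m, e) ✓
(Weight=P10, Bin=209): 2 rows → {Price,Supplier} = (k, d), (k, d) ✓
Every {Weight, Bin} value is associated with a single {Price, Supplier} value, so {Weight, Bin} → {Price, Supplier} holds.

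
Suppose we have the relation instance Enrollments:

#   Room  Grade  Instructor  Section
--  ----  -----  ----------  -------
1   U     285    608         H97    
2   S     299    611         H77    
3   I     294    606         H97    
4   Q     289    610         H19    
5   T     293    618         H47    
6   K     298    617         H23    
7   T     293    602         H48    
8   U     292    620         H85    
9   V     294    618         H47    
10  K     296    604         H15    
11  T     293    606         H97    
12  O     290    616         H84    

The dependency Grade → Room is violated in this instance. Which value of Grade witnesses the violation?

Grade=285: row 1 → Room = U ✓
Grade=299: row 2 → Room = S ✓
Grade=294: rows 3, 9 → Room takes values {I, V} — violation
Grade=289: row 4 → Room = Q ✓
Grade=293: rows 5, 7, 11 → Room = T, T, T ✓
Grade=298: row 6 → Room = K ✓
Grade=292: row 8 → Room = U ✓
Grade=296: row 10 → Room = K ✓
Grade=290: row 12 → Room = O ✓
The only Grade value with inconsistent Room is Grade=294.

294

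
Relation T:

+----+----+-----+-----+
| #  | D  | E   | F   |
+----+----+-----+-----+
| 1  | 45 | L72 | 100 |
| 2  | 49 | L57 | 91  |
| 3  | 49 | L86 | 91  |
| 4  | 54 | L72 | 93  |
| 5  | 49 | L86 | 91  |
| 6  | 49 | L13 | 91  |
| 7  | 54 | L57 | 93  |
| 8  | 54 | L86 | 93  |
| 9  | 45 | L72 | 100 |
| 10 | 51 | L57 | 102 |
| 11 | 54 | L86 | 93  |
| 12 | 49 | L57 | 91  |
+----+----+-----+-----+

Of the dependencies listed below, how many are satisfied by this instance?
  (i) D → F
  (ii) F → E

1

(i) D → F: every LHS value maps to a single RHS value — holds.
(ii) F → E: F=91: rows 2, 3, 5, 6, 12 → E takes values {L57, L86, L13} — violation; F=93: rows 4, 7, 8, 11 → E takes values {L72, L57, L86} — violation — fails.
1 of the 2 dependencies holds.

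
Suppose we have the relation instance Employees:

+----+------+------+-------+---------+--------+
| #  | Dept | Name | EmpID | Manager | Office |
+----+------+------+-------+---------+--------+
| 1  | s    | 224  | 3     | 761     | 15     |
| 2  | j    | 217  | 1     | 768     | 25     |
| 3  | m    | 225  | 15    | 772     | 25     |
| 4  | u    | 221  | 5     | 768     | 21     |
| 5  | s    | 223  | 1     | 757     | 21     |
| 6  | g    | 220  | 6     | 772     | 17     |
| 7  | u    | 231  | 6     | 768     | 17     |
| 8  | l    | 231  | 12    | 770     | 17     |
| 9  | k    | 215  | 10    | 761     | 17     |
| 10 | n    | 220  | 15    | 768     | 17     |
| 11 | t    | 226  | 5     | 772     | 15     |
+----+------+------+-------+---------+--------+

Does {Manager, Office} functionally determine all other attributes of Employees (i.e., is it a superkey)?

No

Rows 7 and 10 have the same {Manager, Office} value (Manager=768, Office=17) but are distinct tuples, so {Manager, Office} does not determine every attribute — not a superkey.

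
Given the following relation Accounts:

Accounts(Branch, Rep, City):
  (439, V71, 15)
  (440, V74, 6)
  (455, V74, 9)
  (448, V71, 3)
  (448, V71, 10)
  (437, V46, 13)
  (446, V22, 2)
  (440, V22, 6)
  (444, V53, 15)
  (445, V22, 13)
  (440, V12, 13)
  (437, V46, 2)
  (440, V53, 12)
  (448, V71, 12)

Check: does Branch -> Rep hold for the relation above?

Branch=439: 1 row → Rep = V71 ✓
Branch=440: 4 rows → Rep takes values {V74, V22, V12, V53} — violation
Branch=455: 1 row → Rep = V74 ✓
Branch=448: 3 rows → Rep = V71, V71, V71 ✓
Branch=437: 2 rows → Rep = V46, V46 ✓
Branch=446: 1 row → Rep = V22 ✓
Branch=444: 1 row → Rep = V53 ✓
Branch=445: 1 row → Rep = V22 ✓
Two rows agree on Branch but differ on Rep, so Branch -> Rep does not hold.

No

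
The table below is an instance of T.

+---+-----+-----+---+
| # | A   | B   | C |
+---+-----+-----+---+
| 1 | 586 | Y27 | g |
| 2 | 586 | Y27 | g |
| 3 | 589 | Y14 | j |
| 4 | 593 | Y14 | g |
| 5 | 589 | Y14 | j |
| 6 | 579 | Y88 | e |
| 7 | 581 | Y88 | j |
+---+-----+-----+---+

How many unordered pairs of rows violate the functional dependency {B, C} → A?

(B=Y27, C=g): all 2 rows agree on A — 0 pairs.
(B=Y14, C=j): all 2 rows agree on A — 0 pairs.

0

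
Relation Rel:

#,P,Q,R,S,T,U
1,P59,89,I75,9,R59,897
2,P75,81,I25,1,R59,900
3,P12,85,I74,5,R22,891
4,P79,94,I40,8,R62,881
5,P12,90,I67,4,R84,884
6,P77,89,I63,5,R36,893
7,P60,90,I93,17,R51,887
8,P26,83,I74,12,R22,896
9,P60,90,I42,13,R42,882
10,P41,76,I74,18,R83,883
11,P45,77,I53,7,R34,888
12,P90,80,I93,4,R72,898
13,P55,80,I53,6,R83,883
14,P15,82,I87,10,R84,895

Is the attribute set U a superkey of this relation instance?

No

Rows 10 and 13 have the same U value U=883 but are distinct tuples, so U does not determine every attribute — not a superkey.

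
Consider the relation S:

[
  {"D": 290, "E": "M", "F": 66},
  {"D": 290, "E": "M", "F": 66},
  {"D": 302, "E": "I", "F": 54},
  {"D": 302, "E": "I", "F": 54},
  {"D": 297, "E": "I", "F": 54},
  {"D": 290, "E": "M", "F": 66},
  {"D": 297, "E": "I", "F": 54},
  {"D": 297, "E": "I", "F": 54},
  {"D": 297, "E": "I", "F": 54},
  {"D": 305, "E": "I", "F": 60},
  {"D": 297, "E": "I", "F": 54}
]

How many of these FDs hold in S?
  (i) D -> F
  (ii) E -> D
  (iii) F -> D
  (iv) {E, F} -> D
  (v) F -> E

(i) D -> F: every LHS value maps to a single RHS value — holds.
(ii) E -> D: E=I: 8 rows → D takes values {302, 297, 305} — violation — fails.
(iii) F -> D: F=54: 7 rows → D takes values {302, 297} — violation — fails.
(iv) {E, F} -> D: (E=I, F=54): 7 rows → D takes values {302, 297} — violation — fails.
(v) F -> E: every LHS value maps to a single RHS value — holds.
2 of the 5 dependencies hold.

2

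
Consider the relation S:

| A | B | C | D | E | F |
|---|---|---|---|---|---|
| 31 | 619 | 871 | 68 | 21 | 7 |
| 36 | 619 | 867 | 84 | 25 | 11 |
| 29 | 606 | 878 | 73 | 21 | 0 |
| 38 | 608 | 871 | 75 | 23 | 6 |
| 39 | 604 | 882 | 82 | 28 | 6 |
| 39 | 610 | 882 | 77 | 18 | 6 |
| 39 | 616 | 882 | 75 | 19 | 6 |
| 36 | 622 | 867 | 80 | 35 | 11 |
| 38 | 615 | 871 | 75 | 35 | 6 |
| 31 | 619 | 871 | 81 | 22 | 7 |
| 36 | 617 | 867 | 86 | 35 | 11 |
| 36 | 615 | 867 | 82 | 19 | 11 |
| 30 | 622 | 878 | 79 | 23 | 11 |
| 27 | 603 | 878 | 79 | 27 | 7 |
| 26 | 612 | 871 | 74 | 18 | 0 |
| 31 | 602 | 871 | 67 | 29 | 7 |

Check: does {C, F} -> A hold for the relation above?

(C=871, F=7): 3 rows → A = 31, 31, 31 ✓
(C=867, F=11): 4 rows → A = 36, 36, 36, 36 ✓
(C=878, F=0): 1 row → A = 29 ✓
(C=871, F=6): 2 rows → A = 38, 38 ✓
(C=882, F=6): 3 rows → A = 39, 39, 39 ✓
(C=878, F=11): 1 row → A = 30 ✓
(C=878, F=7): 1 row → A = 27 ✓
(C=871, F=0): 1 row → A = 26 ✓
Every {C, F} value is associated with a single A value, so {C, F} -> A holds.

Yes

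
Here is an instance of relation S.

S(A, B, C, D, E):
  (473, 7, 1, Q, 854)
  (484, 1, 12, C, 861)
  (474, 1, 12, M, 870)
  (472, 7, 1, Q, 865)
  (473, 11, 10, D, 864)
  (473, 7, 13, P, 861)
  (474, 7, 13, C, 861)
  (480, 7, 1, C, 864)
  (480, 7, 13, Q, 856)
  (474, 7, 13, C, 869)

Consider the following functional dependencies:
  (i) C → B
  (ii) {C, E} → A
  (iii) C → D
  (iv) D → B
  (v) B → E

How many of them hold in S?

(i) C → B: every LHS value maps to a single RHS value — holds.
(ii) {C, E} → A: (C=13, E=861): 2 rows → A takes values {473, 474} — violation — fails.
(iii) C → D: C=1: 3 rows → D takes values {Q, C} — violation; C=12: 2 rows → D takes values {C, M} — violation; C=13: 4 rows → D takes values {P, C, Q} — violation — fails.
(iv) D → B: D=C: 4 rows → B takes values {1, 7} — violation — fails.
(v) B → E: B=7: 7 rows → E takes values {854, 865, 861, 864, 856, 869} — violation; B=1: 2 rows → E takes values {861, 870} — violation — fails.
1 of the 5 dependencies holds.

1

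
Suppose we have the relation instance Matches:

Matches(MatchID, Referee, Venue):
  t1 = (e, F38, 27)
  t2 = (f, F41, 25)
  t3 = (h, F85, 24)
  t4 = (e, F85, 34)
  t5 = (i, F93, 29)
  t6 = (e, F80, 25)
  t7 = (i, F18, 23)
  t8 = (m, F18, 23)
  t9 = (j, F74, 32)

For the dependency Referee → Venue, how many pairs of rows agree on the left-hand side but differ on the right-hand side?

1

Referee=F85: violating pairs (3,4) — 1 pair.
Referee=F18: all 2 rows agree on Venue — 0 pairs.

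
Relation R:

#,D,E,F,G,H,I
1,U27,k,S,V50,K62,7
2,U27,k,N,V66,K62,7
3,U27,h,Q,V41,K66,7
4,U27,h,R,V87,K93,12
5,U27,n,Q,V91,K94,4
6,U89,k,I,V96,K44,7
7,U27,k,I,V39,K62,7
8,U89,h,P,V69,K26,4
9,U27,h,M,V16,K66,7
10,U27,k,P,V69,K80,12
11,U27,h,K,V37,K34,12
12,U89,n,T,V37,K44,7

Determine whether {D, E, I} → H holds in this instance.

No

(D=U27, E=k, I=7): rows 1, 2, 7 → H = K62, K62, K62 ✓
(D=U27, E=h, I=7): rows 3, 9 → H = K66, K66 ✓
(D=U27, E=h, I=12): rows 4, 11 → H takes values {K93, K34} — violation
(D=U27, E=n, I=4): row 5 → H = K94 ✓
(D=U89, E=k, I=7): row 6 → H = K44 ✓
(D=U89, E=h, I=4): row 8 → H = K26 ✓
(D=U27, E=k, I=12): row 10 → H = K80 ✓
(D=U89, E=n, I=7): row 12 → H = K44 ✓
Two rows agree on {D, E, I} but differ on H, so {D, E, I} → H does not hold.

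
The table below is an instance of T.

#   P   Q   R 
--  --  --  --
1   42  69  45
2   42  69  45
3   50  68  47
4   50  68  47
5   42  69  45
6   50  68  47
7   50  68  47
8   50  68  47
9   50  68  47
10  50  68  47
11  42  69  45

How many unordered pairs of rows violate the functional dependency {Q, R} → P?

(Q=69, R=45): all 4 rows agree on P — 0 pairs.
(Q=68, R=47): all 7 rows agree on P — 0 pairs.

0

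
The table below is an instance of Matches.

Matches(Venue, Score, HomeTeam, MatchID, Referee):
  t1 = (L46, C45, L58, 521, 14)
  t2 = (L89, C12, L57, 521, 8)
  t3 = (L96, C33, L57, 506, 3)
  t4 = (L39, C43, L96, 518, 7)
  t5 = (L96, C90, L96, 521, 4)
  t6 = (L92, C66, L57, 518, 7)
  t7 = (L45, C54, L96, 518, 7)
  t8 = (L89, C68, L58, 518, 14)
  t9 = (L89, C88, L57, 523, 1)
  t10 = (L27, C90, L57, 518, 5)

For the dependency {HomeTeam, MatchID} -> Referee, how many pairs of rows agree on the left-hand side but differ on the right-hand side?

1

(HomeTeam=L96, MatchID=518): all 2 rows agree on Referee — 0 pairs.
(HomeTeam=L57, MatchID=518): violating pairs (6,10) — 1 pair.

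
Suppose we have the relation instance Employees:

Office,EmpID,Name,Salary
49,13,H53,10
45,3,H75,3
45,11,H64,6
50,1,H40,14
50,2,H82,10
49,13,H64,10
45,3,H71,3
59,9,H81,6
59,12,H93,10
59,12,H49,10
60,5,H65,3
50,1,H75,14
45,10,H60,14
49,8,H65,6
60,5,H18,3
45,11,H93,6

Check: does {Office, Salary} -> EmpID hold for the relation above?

(Office=49, Salary=10): 2 rows → EmpID = 13, 13 ✓
(Office=45, Salary=3): 2 rows → EmpID = 3, 3 ✓
(Office=45, Salary=6): 2 rows → EmpID = 11, 11 ✓
(Office=50, Salary=14): 2 rows → EmpID = 1, 1 ✓
(Office=50, Salary=10): 1 row → EmpID = 2 ✓
(Office=59, Salary=6): 1 row → EmpID = 9 ✓
(Office=59, Salary=10): 2 rows → EmpID = 12, 12 ✓
(Office=60, Salary=3): 2 rows → EmpID = 5, 5 ✓
(Office=45, Salary=14): 1 row → EmpID = 10 ✓
(Office=49, Salary=6): 1 row → EmpID = 8 ✓
Every {Office, Salary} value is associated with a single EmpID value, so {Office, Salary} -> EmpID holds.

Yes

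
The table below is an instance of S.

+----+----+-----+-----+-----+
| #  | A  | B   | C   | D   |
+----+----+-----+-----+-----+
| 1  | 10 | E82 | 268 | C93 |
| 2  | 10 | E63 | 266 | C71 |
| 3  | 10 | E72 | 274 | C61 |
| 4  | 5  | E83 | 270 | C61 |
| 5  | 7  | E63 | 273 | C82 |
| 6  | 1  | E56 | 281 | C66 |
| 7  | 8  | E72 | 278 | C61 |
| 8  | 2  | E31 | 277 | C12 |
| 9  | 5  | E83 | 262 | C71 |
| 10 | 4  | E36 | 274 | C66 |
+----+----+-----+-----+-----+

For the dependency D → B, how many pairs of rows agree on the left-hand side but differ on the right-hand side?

4

D=C71: violating pairs (2,9) — 1 pair.
D=C61: violating pairs (3,4), (4,7) — 2 pairs.
D=C66: violating pairs (6,10) — 1 pair.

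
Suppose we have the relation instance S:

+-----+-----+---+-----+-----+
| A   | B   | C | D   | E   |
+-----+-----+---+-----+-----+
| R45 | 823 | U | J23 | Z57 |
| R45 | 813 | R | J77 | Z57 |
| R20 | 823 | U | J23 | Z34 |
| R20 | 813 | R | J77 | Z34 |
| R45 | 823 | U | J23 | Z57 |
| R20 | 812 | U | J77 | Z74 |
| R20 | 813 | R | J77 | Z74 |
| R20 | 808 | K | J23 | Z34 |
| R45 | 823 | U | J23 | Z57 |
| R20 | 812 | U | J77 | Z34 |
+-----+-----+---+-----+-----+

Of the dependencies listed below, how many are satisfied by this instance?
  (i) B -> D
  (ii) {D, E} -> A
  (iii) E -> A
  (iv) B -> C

(i) B -> D: every LHS value maps to a single RHS value — holds.
(ii) {D, E} -> A: every LHS value maps to a single RHS value — holds.
(iii) E -> A: every LHS value maps to a single RHS value — holds.
(iv) B -> C: every LHS value maps to a single RHS value — holds.
4 of the 4 dependencies hold.

4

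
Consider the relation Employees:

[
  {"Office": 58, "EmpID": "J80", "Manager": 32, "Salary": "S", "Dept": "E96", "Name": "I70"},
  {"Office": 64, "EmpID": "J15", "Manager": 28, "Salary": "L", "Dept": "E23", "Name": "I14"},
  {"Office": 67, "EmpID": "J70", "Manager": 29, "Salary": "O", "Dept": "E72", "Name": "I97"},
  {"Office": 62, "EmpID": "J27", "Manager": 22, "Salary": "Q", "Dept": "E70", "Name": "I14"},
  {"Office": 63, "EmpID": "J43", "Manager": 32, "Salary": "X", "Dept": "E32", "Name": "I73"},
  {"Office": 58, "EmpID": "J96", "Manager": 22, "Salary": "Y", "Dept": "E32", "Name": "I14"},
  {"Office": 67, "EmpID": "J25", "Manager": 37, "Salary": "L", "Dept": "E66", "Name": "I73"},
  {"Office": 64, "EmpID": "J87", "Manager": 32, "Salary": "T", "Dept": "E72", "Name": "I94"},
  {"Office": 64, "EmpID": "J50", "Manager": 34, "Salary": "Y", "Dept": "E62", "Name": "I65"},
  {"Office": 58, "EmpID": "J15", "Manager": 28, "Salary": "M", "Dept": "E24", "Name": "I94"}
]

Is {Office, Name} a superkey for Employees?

All 10 rows have distinct {Office, Name} values, so {Office, Name} → (all attributes) holds and {Office, Name} is a superkey.

Yes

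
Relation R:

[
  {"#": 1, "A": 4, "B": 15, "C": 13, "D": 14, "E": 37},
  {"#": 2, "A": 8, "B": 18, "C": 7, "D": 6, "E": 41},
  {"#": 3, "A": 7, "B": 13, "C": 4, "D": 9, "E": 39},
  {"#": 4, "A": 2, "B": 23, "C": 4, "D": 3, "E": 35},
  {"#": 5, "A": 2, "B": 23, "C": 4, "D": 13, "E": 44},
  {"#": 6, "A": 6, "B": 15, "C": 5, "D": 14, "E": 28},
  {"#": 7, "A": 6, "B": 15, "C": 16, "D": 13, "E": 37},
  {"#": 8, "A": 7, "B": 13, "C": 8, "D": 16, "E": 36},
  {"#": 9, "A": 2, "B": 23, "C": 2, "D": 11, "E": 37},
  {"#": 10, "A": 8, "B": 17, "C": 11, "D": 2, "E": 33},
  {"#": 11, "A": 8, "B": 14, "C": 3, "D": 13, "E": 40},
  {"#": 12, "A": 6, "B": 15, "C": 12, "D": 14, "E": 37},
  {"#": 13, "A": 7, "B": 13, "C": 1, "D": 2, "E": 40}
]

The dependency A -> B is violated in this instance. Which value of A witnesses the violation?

A=4: row 1 → B = 15 ✓
A=8: rows 2, 10, 11 → B takes values {18, 17, 14} — violation
A=7: rows 3, 8, 13 → B = 13, 13, 13 ✓
A=2: rows 4, 5, 9 → B = 23, 23, 23 ✓
A=6: rows 6, 7, 12 → B = 15, 15, 15 ✓
The only A value with inconsistent B is A=8.

8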